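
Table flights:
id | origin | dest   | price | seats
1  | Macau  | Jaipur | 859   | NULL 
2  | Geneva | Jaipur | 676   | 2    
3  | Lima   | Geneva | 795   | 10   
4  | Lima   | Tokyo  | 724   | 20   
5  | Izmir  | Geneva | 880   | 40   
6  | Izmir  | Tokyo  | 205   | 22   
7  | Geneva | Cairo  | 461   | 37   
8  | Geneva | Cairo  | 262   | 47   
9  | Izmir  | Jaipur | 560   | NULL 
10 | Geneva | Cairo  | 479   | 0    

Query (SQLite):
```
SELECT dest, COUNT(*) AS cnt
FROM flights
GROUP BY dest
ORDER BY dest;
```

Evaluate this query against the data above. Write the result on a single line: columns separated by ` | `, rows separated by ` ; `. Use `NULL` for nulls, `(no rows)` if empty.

Cairo | 3 ; Geneva | 2 ; Jaipur | 3 ; Tokyo | 2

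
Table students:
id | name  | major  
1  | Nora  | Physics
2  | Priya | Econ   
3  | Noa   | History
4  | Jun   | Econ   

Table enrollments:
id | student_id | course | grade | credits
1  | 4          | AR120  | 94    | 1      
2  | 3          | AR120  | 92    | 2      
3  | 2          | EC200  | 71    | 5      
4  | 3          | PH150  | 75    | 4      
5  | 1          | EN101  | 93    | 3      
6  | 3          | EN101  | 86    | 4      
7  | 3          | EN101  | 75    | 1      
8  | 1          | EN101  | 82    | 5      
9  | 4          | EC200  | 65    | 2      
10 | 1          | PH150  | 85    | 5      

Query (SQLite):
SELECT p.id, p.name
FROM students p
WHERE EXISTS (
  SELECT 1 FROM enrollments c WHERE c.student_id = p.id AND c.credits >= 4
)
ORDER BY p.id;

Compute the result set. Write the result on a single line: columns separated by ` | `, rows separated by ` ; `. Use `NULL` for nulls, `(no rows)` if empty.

1 | Nora ; 2 | Priya ; 3 | Noa

For each students row, check whether any enrollments with matching student_id has credits >= 4.
Keep rows where that is true.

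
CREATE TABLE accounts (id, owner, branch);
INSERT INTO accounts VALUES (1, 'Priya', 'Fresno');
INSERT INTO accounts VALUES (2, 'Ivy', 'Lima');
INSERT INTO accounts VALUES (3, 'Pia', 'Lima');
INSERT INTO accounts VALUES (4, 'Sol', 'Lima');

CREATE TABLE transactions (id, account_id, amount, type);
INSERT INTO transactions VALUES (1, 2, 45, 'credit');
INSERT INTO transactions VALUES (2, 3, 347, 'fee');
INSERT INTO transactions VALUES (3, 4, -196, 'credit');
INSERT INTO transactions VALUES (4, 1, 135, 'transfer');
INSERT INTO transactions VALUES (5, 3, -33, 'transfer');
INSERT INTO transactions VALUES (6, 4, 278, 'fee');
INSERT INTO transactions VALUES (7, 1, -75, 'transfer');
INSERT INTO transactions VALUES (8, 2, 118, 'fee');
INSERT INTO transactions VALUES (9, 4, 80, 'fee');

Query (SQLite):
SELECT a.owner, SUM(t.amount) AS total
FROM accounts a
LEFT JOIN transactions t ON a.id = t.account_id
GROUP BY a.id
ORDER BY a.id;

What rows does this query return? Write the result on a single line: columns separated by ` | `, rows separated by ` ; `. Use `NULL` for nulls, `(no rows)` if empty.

LEFT JOIN keeps every accounts row; unmatched ones get NULL for transactions columns.
Group by accounts.id and compute SUM(t.amount). SUM over an all-NULL group is NULL.
  1: ids {4, 7} → SUM(t.amount)=60
  2: ids {1, 8} → SUM(t.amount)=163
  3: ids {2, 5} → SUM(t.amount)=314
  4: ids {3, 6, 9} → SUM(t.amount)=162

Priya | 60 ; Ivy | 163 ; Pia | 314 ; Sol | 162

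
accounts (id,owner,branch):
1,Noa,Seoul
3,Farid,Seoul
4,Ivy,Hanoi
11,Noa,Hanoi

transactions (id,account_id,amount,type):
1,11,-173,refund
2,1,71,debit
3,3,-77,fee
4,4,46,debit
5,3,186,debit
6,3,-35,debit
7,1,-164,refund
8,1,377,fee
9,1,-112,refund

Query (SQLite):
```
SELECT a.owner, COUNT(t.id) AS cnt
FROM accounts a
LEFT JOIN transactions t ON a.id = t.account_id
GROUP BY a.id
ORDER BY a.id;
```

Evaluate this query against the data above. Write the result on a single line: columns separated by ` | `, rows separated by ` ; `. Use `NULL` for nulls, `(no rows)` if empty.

Noa | 4 ; Farid | 3 ; Ivy | 1 ; Noa | 1

LEFT JOIN keeps every accounts row; unmatched ones get NULL for transactions columns.
Group by accounts.id and compute COUNT(t.id). COUNT(col) of an all-NULL group is 0.
  1: ids {2, 7, 8, 9} → COUNT(t.id)=4
  3: ids {3, 5, 6} → COUNT(t.id)=3
  4: ids {4} → COUNT(t.id)=1
  11: ids {1} → COUNT(t.id)=1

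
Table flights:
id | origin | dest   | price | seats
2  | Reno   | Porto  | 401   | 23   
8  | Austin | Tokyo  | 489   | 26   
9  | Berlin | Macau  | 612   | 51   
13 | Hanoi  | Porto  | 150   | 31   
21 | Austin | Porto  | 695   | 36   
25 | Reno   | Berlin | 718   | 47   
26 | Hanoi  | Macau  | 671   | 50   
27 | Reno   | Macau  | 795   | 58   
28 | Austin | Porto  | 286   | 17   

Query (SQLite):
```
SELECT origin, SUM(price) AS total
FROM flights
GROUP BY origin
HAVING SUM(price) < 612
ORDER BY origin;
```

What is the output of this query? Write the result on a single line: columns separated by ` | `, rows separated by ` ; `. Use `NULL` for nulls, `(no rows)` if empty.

(no rows)

Partition flights by origin; compute SUM(price) within each group.
HAVING: keep groups where SUM(price) < 612.
  Austin: ids {8, 21, 28} → SUM(price)=1470
  Berlin: ids {9} → SUM(price)=612
  Hanoi: ids {13, 26} → SUM(price)=821
  Reno: ids {2, 25, 27} → SUM(price)=1914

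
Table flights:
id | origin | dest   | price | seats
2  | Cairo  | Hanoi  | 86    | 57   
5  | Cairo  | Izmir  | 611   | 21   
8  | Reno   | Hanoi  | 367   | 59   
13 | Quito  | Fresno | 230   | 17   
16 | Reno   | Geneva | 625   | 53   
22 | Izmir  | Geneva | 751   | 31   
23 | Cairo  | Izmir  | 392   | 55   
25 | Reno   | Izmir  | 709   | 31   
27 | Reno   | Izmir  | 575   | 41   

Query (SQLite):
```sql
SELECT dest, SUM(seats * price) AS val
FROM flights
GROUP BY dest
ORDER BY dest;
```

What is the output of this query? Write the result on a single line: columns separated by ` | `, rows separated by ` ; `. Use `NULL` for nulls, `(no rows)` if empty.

Fresno | 3910 ; Geneva | 56406 ; Hanoi | 26555 ; Izmir | 79945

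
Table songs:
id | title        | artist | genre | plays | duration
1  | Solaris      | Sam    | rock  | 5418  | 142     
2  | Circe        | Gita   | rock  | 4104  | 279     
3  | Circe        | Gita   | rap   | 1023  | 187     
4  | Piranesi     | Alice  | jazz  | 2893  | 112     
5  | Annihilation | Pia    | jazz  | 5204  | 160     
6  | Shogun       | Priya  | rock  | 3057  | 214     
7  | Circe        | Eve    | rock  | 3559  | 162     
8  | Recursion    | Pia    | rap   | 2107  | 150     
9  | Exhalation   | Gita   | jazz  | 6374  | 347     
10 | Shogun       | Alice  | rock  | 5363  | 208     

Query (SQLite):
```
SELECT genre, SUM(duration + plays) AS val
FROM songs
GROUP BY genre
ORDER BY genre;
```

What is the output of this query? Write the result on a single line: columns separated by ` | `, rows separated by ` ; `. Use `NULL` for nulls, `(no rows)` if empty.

For each row compute duration + plays.
Group by genre; take SUM of the expression per group.
  jazz: ids {4, 5, 9} → SUM(duration + plays)=15090
  rap: ids {3, 8} → SUM(duration + plays)=3467
  rock: ids {1, 2, 6, 7, 10} → SUM(duration + plays)=22506

jazz | 15090 ; rap | 3467 ; rock | 22506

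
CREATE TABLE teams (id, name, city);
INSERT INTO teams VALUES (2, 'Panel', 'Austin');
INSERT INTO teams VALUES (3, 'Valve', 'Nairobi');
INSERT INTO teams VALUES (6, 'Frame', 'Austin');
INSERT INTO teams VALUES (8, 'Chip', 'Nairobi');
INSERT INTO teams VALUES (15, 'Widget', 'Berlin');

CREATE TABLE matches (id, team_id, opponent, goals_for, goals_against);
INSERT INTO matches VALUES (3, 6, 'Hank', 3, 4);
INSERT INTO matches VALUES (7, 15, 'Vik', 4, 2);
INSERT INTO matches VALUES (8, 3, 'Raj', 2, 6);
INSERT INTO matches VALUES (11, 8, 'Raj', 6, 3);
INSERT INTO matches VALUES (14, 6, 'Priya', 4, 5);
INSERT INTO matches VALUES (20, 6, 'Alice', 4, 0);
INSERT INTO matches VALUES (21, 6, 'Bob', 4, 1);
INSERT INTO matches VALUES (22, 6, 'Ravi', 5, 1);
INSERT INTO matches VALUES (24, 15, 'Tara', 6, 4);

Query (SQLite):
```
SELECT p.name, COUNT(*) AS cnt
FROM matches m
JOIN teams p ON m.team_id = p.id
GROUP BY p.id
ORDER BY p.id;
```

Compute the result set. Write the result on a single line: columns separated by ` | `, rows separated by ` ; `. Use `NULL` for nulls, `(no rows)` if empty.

Valve | 1 ; Frame | 5 ; Chip | 1 ; Widget | 2

Join each matches row to its teams via team_id.
Group joined rows by teams.id; compute COUNT(*) per group.
  3: ids {8} → COUNT(*)=1
  6: ids {3, 14, 20, 21, 22} → COUNT(*)=5
  8: ids {11} → COUNT(*)=1
  15: ids {7, 24} → COUNT(*)=2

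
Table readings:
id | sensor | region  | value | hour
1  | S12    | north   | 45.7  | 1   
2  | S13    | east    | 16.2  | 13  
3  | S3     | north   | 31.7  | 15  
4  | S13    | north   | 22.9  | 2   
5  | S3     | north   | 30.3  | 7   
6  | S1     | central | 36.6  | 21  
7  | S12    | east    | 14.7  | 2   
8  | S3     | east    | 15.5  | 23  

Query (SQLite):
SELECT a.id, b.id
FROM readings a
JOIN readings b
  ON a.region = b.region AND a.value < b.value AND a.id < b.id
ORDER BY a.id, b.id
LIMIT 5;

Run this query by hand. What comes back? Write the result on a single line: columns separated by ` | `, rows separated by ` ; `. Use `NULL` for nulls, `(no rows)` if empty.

Pairs (a,b) with same region, a.value < b.value, a.id < b.id.
region groups: central:{6} east:{2,7,8} north:{1,3,4,5}
Ordered by (a.id, b.id); first 5.

4 | 5 ; 7 | 8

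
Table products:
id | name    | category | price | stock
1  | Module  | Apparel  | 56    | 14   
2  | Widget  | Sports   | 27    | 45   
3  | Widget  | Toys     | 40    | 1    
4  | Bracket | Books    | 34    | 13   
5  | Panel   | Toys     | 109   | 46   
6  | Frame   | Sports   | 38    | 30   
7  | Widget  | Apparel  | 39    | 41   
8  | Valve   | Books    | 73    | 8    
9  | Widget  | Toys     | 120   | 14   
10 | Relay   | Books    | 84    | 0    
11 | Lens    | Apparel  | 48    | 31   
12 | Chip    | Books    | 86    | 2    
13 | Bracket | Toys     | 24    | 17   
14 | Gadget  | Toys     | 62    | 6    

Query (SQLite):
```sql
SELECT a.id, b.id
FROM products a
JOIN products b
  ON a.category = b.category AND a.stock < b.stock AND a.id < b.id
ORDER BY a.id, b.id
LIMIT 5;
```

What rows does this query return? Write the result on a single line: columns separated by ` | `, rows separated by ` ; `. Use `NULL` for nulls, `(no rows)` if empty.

1 | 7 ; 1 | 11 ; 3 | 5 ; 3 | 9 ; 3 | 13

Pairs (a,b) with same category, a.stock < b.stock, a.id < b.id.
category groups: Apparel:{1,7,11} Books:{4,8,10,12} Sports:{2,6} Toys:{3,5,9,13,14}
Ordered by (a.id, b.id); first 5.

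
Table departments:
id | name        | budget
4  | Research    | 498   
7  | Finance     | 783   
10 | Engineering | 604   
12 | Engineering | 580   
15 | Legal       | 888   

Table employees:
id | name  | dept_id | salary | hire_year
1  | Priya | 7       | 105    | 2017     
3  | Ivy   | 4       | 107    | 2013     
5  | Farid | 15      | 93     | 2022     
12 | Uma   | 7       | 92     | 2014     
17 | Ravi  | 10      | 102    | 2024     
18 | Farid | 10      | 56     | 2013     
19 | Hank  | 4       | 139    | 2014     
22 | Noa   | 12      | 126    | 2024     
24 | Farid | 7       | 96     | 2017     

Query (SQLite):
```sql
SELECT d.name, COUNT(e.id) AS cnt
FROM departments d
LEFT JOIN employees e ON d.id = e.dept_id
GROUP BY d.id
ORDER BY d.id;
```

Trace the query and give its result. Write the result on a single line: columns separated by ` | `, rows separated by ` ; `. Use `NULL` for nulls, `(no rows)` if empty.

LEFT JOIN keeps every departments row; unmatched ones get NULL for employees columns.
Group by departments.id and compute COUNT(e.id). COUNT(col) of an all-NULL group is 0.
  4: ids {3, 19} → COUNT(e.id)=2
  7: ids {1, 12, 24} → COUNT(e.id)=3
  10: ids {17, 18} → COUNT(e.id)=2
  12: ids {22} → COUNT(e.id)=1
  15: ids {5} → COUNT(e.id)=1

Research | 2 ; Finance | 3 ; Engineering | 2 ; Engineering | 1 ; Legal | 1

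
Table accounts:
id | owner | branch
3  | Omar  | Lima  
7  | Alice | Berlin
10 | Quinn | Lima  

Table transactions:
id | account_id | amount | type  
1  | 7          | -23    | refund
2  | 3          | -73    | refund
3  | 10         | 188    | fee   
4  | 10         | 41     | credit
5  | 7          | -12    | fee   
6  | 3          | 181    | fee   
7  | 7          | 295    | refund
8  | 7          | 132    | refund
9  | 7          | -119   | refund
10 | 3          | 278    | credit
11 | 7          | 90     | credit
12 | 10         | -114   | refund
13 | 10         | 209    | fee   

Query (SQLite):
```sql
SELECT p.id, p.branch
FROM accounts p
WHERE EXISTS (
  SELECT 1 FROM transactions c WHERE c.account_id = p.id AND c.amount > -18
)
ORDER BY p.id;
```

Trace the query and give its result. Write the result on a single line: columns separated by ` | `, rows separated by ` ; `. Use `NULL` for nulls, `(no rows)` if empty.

For each accounts row, check whether any transactions with matching account_id has amount > -18.
Keep rows where that is true.

3 | Lima ; 7 | Berlin ; 10 | Lima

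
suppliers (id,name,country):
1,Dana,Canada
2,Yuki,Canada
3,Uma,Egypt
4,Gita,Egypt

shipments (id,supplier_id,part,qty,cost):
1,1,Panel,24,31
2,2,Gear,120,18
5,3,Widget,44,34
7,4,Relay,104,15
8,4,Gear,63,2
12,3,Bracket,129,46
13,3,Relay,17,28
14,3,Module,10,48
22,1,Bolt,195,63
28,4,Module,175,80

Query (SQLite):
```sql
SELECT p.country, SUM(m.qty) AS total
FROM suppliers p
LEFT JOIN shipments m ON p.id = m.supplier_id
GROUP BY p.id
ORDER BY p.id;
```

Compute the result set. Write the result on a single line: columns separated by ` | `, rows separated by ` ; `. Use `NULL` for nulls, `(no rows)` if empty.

Canada | 219 ; Canada | 120 ; Egypt | 200 ; Egypt | 342

LEFT JOIN keeps every suppliers row; unmatched ones get NULL for shipments columns.
Group by suppliers.id and compute SUM(m.qty). SUM over an all-NULL group is NULL.
  1: ids {1, 22} → SUM(m.qty)=219
  2: ids {2} → SUM(m.qty)=120
  3: ids {5, 12, 13, 14} → SUM(m.qty)=200
  4: ids {7, 8, 28} → SUM(m.qty)=342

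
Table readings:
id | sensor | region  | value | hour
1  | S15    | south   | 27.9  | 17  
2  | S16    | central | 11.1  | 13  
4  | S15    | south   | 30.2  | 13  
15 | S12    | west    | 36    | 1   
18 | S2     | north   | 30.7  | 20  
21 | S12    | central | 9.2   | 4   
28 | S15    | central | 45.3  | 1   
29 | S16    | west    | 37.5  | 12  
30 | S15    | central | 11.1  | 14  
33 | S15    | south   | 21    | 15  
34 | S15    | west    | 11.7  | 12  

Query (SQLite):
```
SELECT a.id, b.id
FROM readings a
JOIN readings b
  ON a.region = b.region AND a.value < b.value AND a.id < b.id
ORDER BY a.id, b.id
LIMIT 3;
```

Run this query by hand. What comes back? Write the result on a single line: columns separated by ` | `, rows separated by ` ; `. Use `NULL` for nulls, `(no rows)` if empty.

1 | 4 ; 2 | 28 ; 15 | 29

Pairs (a,b) with same region, a.value < b.value, a.id < b.id.
region groups: central:{2,21,28,30} north:{18} south:{1,4,33} west:{15,29,34}
Ordered by (a.id, b.id); first 3.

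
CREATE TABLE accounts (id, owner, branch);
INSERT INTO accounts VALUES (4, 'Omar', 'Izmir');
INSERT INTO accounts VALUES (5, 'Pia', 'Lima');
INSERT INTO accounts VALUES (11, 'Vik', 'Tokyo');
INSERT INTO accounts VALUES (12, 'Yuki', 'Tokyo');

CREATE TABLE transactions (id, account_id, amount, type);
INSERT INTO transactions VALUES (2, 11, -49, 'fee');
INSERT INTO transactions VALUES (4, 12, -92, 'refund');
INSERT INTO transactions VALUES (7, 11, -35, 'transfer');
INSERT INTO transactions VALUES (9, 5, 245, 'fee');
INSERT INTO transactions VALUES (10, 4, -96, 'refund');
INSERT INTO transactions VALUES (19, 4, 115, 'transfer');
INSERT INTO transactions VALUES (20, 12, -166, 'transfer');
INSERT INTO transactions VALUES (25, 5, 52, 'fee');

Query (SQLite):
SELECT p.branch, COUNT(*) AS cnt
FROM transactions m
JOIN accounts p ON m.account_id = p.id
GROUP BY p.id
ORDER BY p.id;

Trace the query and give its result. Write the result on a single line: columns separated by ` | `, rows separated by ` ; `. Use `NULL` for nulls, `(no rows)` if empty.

Izmir | 2 ; Lima | 2 ; Tokyo | 2 ; Tokyo | 2

Join each transactions row to its accounts via account_id.
Group joined rows by accounts.id; compute COUNT(*) per group.
  4: ids {10, 19} → COUNT(*)=2
  5: ids {9, 25} → COUNT(*)=2
  11: ids {2, 7} → COUNT(*)=2
  12: ids {4, 20} → COUNT(*)=2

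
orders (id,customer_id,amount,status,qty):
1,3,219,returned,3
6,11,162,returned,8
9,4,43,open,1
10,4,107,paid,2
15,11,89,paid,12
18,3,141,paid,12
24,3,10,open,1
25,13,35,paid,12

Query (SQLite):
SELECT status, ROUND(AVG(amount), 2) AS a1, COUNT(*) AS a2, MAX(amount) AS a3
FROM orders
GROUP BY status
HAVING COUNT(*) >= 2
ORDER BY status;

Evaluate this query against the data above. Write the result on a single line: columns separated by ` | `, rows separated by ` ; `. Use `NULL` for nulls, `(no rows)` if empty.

open | 26.5 | 2 | 43 ; paid | 93 | 4 | 141 ; returned | 190.5 | 2 | 219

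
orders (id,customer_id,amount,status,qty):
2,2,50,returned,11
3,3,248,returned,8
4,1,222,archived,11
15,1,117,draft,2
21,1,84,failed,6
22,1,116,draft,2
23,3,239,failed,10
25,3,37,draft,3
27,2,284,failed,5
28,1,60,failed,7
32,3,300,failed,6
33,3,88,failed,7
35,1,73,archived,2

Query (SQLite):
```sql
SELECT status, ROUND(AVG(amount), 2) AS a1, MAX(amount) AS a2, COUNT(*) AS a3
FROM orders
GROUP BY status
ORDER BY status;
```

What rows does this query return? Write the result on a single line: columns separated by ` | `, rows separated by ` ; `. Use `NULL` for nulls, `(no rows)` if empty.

archived | 147.5 | 222 | 2 ; draft | 90 | 117 | 3 ; failed | 175.83 | 300 | 6 ; returned | 149 | 248 | 2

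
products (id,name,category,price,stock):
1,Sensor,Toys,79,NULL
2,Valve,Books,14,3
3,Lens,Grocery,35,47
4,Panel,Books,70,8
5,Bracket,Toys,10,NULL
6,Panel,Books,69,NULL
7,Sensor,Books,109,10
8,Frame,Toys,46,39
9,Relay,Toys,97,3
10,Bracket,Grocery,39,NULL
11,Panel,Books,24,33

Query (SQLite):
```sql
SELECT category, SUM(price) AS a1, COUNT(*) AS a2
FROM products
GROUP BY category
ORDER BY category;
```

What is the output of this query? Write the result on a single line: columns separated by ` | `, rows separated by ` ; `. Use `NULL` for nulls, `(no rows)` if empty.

Books | 286 | 5 ; Grocery | 74 | 2 ; Toys | 232 | 4

Group products by category.
Per group compute: SUM(price), COUNT(*).
  Books: ids {2, 4, 6, 7, 11} → SUM(price)=286, COUNT(*)=5
  Grocery: ids {3, 10} → SUM(price)=74, COUNT(*)=2
  Toys: ids {1, 5, 8, 9} → SUM(price)=232, COUNT(*)=4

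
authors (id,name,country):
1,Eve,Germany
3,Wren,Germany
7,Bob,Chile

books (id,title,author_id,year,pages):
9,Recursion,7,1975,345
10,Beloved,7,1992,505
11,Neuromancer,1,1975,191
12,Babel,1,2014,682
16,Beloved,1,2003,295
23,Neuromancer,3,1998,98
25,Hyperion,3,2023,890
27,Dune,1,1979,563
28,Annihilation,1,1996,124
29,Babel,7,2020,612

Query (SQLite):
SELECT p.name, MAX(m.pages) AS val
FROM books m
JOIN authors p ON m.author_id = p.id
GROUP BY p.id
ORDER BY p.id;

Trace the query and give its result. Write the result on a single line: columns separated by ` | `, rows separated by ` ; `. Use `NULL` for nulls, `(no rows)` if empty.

Eve | 682 ; Wren | 890 ; Bob | 612

Join each books row to its authors via author_id.
Group joined rows by authors.id; compute MAX(m.pages) per group.
  1: ids {11, 12, 16, 27, 28} → MAX(m.pages)=682
  3: ids {23, 25} → MAX(m.pages)=890
  7: ids {9, 10, 29} → MAX(m.pages)=612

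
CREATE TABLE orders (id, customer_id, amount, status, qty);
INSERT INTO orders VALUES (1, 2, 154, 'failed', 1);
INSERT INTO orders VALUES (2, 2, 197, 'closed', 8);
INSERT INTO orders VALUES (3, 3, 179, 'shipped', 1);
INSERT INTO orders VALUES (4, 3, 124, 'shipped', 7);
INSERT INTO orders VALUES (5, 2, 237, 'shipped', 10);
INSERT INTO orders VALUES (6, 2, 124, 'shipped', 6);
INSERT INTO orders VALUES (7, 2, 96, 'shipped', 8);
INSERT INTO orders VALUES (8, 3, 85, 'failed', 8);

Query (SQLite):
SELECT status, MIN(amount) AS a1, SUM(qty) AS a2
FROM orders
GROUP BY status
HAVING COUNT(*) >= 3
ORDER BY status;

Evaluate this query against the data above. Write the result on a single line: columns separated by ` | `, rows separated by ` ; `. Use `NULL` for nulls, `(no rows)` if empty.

shipped | 96 | 32

Group orders by status.
Per group compute: MIN(amount), SUM(qty).
HAVING: drop groups with fewer than 3 rows.
  closed: ids {2} → MIN(amount)=197, SUM(qty)=8
  failed: ids {1, 8} → MIN(amount)=85, SUM(qty)=9
  shipped: ids {3, 4, 5, 6, 7} → MIN(amount)=96, SUM(qty)=32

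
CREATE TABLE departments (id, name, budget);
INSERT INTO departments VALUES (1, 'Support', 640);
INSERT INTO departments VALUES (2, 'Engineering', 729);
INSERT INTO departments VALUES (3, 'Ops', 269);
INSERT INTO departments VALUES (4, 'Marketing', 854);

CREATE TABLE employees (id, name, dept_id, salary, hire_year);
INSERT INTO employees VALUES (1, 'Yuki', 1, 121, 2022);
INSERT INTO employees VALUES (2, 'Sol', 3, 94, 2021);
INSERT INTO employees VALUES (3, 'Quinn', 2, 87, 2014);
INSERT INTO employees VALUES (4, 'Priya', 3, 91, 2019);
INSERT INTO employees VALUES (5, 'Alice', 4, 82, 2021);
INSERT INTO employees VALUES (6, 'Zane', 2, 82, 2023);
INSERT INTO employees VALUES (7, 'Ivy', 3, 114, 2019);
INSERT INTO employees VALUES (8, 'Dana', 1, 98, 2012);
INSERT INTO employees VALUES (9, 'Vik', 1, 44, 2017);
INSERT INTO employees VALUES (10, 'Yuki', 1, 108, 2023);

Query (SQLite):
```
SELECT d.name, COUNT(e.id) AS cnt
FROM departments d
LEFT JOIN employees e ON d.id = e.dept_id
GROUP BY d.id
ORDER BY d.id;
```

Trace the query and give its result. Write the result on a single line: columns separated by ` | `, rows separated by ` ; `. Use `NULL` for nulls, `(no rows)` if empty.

Support | 4 ; Engineering | 2 ; Ops | 3 ; Marketing | 1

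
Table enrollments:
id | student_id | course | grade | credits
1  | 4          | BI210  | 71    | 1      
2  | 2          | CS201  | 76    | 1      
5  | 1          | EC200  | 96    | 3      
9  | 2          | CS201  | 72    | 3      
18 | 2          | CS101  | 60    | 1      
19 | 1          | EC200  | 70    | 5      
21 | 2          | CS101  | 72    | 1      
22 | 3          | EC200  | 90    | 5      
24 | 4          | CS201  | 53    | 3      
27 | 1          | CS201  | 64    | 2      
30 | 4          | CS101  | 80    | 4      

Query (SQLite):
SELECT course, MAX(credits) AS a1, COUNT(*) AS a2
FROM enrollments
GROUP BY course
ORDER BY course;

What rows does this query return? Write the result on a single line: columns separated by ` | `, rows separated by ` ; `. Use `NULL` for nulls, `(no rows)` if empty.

Group enrollments by course.
Per group compute: MAX(credits), COUNT(*).
  BI210: ids {1} → MAX(credits)=1, COUNT(*)=1
  CS101: ids {18, 21, 30} → MAX(credits)=4, COUNT(*)=3
  CS201: ids {2, 9, 24, 27} → MAX(credits)=3, COUNT(*)=4
  EC200: ids {5, 19, 22} → MAX(credits)=5, COUNT(*)=3

BI210 | 1 | 1 ; CS101 | 4 | 3 ; CS201 | 3 | 4 ; EC200 | 5 | 3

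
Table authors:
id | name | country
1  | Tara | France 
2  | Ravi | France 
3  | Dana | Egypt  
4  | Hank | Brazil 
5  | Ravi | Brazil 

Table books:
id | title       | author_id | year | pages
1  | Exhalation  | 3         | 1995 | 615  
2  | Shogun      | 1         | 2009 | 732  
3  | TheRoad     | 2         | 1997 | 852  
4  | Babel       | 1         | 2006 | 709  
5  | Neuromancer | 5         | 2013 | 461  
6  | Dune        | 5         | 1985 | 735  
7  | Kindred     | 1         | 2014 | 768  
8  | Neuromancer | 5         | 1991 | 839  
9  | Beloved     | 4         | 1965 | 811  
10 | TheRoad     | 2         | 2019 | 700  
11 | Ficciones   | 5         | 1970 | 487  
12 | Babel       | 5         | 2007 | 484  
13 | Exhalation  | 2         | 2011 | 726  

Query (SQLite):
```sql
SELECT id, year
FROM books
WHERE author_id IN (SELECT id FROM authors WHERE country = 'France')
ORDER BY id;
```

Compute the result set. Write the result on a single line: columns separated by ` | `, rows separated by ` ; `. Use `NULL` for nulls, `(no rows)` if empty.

Inner query: authors.id where country = 'France'.
Outer: keep books rows whose author_id is in that set.
Inner query → {1, 2}

2 | 2009 ; 3 | 1997 ; 4 | 2006 ; 7 | 2014 ; 10 | 2019 ; 13 | 2011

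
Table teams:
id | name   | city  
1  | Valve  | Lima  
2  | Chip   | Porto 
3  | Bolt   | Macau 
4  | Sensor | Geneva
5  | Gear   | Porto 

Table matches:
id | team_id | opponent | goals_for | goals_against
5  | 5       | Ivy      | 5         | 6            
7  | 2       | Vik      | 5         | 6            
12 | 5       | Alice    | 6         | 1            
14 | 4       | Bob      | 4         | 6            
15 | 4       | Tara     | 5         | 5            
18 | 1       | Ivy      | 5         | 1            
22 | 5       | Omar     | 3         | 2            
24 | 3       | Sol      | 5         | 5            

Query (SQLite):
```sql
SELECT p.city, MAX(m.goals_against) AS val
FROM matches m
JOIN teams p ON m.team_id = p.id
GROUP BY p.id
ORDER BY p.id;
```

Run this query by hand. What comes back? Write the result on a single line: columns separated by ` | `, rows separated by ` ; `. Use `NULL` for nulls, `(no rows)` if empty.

Join each matches row to its teams via team_id.
Group joined rows by teams.id; compute MAX(m.goals_against) per group.
  1: ids {18} → MAX(m.goals_against)=1
  2: ids {7} → MAX(m.goals_against)=6
  3: ids {24} → MAX(m.goals_against)=5
  4: ids {14, 15} → MAX(m.goals_against)=6
  5: ids {5, 12, 22} → MAX(m.goals_against)=6

Lima | 1 ; Porto | 6 ; Macau | 5 ; Geneva | 6 ; Porto | 6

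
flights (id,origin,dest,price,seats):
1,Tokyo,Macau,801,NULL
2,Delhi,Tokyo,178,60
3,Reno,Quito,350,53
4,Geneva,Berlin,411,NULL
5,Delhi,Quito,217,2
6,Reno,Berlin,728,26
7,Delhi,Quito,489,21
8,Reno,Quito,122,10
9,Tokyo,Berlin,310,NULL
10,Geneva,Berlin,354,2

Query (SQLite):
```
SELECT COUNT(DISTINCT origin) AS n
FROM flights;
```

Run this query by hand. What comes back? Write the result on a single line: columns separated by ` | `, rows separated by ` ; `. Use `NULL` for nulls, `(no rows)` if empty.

4

Count distinct non-NULL origin values.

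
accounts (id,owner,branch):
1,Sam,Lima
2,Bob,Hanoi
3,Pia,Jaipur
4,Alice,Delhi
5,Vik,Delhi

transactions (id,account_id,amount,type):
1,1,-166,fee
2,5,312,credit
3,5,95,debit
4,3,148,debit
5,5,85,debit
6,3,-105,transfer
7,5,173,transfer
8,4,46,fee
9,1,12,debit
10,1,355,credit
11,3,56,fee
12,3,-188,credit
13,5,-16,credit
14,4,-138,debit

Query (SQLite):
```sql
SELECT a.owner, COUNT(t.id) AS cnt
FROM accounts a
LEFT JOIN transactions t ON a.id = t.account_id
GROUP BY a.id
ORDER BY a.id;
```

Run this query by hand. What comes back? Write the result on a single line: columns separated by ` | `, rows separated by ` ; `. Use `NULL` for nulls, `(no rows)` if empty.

Sam | 3 ; Bob | 0 ; Pia | 4 ; Alice | 2 ; Vik | 5

LEFT JOIN keeps every accounts row; unmatched ones get NULL for transactions columns.
Group by accounts.id and compute COUNT(t.id). COUNT(col) of an all-NULL group is 0.
  1: ids {1, 9, 10} → COUNT(t.id)=3
  2: ids {—} → COUNT(t.id)=0
  3: ids {4, 6, 11, 12} → COUNT(t.id)=4
  4: ids {8, 14} → COUNT(t.id)=2
  5: ids {2, 3, 5, 7, 13} → COUNT(t.id)=5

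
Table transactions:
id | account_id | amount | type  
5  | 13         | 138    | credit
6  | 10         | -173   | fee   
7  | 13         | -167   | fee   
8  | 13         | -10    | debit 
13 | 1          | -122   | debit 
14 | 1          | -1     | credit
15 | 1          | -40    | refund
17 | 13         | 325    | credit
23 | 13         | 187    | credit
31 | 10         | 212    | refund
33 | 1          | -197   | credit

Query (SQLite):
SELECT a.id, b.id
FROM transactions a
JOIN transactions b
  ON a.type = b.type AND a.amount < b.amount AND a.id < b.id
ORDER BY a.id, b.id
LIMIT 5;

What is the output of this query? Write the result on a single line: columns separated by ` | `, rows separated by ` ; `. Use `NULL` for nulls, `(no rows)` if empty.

5 | 17 ; 5 | 23 ; 6 | 7 ; 14 | 17 ; 14 | 23

Pairs (a,b) with same type, a.amount < b.amount, a.id < b.id.
type groups: credit:{5,14,17,23,33} debit:{8,13} fee:{6,7} refund:{15,31}
Ordered by (a.id, b.id); first 5.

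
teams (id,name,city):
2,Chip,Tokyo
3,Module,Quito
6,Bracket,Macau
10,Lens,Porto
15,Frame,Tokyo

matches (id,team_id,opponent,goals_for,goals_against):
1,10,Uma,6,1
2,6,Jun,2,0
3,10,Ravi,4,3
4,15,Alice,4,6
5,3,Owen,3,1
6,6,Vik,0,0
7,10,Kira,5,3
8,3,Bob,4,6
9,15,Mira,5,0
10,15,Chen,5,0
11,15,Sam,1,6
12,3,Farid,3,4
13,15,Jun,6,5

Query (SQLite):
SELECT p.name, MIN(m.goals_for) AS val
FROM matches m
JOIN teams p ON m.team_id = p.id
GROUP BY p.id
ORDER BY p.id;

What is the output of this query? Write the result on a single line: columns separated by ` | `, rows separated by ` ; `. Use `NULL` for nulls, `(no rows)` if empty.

Module | 3 ; Bracket | 0 ; Lens | 4 ; Frame | 1

Join each matches row to its teams via team_id.
Group joined rows by teams.id; compute MIN(m.goals_for) per group.
  3: ids {5, 8, 12} → MIN(m.goals_for)=3
  6: ids {2, 6} → MIN(m.goals_for)=0
  10: ids {1, 3, 7} → MIN(m.goals_for)=4
  15: ids {4, 9, 10, 11, 13} → MIN(m.goals_for)=1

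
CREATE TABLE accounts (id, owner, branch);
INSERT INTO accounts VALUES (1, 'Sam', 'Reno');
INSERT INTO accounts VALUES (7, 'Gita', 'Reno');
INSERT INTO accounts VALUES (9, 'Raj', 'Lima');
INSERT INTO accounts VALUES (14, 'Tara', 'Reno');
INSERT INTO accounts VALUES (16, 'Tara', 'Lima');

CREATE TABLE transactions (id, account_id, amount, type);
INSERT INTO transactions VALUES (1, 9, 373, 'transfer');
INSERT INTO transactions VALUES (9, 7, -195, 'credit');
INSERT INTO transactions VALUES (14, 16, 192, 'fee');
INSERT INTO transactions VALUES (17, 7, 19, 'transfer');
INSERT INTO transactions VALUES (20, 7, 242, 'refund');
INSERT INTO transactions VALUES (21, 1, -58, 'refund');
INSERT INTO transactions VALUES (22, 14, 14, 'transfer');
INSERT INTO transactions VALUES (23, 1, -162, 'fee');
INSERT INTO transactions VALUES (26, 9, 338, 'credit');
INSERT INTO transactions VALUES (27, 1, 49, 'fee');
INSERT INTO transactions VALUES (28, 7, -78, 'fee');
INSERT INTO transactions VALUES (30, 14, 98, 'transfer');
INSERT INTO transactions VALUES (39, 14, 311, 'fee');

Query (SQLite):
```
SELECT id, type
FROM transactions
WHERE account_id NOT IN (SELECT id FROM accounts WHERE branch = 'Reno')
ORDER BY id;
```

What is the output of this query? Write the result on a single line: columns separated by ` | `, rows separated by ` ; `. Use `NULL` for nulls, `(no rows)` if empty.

1 | transfer ; 14 | fee ; 26 | credit

Inner query: accounts.id where branch = 'Reno'.
Outer: keep transactions rows whose account_id is not in that set.
Inner query → {1, 7, 14}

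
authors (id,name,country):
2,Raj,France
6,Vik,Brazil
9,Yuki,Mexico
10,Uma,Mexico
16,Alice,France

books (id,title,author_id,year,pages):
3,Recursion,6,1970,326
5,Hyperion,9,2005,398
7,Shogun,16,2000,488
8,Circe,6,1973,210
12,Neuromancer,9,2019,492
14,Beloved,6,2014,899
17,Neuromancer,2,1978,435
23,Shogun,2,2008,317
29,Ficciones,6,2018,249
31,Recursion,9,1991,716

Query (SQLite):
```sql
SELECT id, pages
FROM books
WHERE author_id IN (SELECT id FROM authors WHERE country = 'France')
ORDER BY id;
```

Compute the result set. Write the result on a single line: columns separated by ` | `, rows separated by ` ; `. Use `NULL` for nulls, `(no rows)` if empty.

Inner query: authors.id where country = 'France'.
Outer: keep books rows whose author_id is in that set.
Inner query → {2, 16}

7 | 488 ; 17 | 435 ; 23 | 317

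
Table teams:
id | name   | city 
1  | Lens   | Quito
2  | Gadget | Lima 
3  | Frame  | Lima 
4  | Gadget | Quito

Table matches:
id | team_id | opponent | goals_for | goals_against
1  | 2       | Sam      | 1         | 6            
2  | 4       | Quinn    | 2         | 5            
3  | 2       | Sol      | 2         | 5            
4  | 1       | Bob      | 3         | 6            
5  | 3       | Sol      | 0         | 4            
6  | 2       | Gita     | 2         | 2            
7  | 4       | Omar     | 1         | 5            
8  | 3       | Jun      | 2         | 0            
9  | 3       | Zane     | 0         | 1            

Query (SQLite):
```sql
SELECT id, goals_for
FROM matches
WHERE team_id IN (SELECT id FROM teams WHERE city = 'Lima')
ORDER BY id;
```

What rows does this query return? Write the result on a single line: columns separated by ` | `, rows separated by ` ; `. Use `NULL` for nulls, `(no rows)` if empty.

Inner query: teams.id where city = 'Lima'.
Outer: keep matches rows whose team_id is in that set.
Inner query → {2, 3}

1 | 1 ; 3 | 2 ; 5 | 0 ; 6 | 2 ; 8 | 2 ; 9 | 0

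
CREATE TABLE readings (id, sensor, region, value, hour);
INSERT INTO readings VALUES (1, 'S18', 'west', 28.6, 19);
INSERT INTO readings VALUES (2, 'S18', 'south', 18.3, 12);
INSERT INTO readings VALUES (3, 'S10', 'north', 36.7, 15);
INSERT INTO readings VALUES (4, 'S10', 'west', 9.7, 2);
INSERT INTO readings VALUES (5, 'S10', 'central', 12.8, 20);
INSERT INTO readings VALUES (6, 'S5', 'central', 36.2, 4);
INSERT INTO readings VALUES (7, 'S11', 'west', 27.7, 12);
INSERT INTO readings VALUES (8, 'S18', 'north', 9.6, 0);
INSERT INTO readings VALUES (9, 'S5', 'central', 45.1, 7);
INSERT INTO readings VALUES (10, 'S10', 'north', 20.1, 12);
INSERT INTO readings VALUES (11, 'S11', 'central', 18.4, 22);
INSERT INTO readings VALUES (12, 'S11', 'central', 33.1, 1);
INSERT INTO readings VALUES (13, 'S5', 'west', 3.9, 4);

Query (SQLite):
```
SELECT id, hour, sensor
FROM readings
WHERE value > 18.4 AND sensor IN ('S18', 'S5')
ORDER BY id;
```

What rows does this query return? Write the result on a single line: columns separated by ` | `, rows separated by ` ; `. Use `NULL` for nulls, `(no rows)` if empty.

value > 18.4: ids {1, 3, 6, 7, 9, 10, 12}
sensor IN ('S18', 'S5'): ids {1, 2, 6, 8, 9, 13}
Combine with AND.

1 | 19 | S18 ; 6 | 4 | S5 ; 9 | 7 | S5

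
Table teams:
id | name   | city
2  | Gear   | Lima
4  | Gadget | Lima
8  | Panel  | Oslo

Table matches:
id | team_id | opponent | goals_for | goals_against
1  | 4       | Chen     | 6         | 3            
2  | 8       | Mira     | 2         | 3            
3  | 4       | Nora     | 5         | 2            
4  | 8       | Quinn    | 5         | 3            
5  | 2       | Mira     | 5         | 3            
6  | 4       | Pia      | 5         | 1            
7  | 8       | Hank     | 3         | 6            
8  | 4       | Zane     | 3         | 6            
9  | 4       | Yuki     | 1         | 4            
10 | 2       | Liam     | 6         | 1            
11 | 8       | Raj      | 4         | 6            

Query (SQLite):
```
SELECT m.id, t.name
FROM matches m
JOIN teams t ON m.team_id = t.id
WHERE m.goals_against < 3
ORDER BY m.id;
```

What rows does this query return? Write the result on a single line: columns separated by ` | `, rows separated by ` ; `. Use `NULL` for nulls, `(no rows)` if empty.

3 | Gadget ; 6 | Gadget ; 10 | Gear

Each matches row matches the teams row where team_id = teams.id.
Then keep rows with m.goals_against < 3.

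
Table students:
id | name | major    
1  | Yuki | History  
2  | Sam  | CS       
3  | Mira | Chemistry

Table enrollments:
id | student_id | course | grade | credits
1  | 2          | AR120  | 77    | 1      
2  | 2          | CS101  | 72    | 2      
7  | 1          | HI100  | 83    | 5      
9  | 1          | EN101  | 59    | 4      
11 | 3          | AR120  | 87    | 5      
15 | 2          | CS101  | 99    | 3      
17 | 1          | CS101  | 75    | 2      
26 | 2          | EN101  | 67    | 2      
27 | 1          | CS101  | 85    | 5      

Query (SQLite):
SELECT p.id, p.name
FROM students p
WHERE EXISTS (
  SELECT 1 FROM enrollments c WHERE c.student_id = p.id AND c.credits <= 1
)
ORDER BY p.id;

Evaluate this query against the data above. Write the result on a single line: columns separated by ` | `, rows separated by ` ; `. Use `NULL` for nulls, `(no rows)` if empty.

2 | Sam

For each students row, check whether any enrollments with matching student_id has credits <= 1.
Keep rows where that is true.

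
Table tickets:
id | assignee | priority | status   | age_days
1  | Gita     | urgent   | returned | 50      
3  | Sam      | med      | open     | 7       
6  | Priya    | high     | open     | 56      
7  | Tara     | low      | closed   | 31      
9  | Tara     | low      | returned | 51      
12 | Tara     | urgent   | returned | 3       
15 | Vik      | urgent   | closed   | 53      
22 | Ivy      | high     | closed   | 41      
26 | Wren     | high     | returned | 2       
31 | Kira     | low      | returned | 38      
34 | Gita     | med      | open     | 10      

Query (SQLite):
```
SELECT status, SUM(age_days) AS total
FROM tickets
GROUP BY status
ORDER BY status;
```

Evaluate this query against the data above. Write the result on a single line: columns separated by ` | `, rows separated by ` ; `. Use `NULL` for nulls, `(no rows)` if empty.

Partition tickets by status; compute SUM(age_days) within each group.
  closed: ids {7, 15, 22} → SUM(age_days)=125
  open: ids {3, 6, 34} → SUM(age_days)=73
  returned: ids {1, 9, 12, 26, 31} → SUM(age_days)=144

closed | 125 ; open | 73 ; returned | 144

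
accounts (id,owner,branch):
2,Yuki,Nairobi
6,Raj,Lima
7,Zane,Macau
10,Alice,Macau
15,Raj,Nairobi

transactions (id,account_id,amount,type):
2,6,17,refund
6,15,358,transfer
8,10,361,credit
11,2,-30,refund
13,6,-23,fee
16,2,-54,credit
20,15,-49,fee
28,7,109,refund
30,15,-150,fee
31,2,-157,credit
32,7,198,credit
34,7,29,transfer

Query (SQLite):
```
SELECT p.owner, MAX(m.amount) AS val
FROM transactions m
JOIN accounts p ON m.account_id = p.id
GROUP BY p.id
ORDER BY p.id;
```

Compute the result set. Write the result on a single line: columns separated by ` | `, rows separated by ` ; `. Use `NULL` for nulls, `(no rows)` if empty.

Yuki | -30 ; Raj | 17 ; Zane | 198 ; Alice | 361 ; Raj | 358

Join each transactions row to its accounts via account_id.
Group joined rows by accounts.id; compute MAX(m.amount) per group.
  2: ids {11, 16, 31} → MAX(m.amount)=-30
  6: ids {2, 13} → MAX(m.amount)=17
  7: ids {28, 32, 34} → MAX(m.amount)=198
  10: ids {8} → MAX(m.amount)=361
  15: ids {6, 20, 30} → MAX(m.amount)=358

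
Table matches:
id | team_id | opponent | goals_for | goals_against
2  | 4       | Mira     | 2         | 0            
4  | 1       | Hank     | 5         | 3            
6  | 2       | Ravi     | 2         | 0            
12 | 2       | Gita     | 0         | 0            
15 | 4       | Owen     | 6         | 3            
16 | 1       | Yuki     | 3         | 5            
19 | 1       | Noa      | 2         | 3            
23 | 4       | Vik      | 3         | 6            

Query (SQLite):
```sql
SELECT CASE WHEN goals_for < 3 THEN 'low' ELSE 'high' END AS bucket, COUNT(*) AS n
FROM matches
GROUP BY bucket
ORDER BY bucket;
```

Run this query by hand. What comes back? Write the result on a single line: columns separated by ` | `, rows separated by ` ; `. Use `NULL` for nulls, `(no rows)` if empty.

Bucket rows by goals_for < 3 → 'low' else 'high'; count each bucket.

high | 4 ; low | 4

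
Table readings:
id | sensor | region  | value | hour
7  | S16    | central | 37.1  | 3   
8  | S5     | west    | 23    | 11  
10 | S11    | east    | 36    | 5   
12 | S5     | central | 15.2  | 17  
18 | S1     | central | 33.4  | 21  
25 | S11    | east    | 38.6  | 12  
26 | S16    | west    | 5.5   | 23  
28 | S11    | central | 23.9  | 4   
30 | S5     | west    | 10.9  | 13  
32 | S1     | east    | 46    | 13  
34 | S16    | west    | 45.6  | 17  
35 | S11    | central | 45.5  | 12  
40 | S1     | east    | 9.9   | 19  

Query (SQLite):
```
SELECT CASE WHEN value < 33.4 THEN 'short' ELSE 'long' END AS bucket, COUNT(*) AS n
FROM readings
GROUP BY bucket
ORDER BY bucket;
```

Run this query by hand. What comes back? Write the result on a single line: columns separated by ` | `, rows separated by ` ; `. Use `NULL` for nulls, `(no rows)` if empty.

Bucket rows by value < 33.4 → 'short' else 'long'; count each bucket.

long | 7 ; short | 6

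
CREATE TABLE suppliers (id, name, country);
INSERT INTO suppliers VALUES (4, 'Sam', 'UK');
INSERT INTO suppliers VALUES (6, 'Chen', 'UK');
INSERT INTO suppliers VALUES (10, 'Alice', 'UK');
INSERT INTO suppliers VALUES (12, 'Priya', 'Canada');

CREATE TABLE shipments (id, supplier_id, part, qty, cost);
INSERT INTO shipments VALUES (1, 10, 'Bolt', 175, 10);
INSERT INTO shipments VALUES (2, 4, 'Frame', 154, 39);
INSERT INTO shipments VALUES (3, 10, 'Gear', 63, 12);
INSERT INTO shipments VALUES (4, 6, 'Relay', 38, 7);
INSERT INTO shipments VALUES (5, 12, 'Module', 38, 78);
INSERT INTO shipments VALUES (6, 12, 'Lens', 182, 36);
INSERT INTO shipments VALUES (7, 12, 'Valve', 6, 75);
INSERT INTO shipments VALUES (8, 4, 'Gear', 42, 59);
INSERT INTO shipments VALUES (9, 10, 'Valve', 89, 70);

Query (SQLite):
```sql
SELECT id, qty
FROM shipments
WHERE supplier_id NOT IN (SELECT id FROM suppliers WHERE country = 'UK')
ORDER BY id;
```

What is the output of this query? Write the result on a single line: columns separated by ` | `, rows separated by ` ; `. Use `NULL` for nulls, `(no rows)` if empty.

5 | 38 ; 6 | 182 ; 7 | 6

Inner query: suppliers.id where country = 'UK'.
Outer: keep shipments rows whose supplier_id is not in that set.
Inner query → {4, 6, 10}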